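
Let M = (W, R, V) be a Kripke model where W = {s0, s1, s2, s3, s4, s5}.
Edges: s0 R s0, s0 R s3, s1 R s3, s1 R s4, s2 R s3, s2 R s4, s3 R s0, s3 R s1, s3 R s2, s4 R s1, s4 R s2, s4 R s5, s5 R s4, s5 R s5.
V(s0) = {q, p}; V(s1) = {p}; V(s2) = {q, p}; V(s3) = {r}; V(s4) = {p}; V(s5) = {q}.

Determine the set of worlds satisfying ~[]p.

s0, s1, s2, s4, s5

Let φ = ~[]p. Evaluate φ at each world:
  s0 (successors {s0, s3}): φ is true.
  s1 (successors {s3, s4}): φ is true.
  s2 (successors {s3, s4}): φ is true.
  s3 (successors {s0, s1, s2}): φ is false.
  s4 (successors {s1, s2, s5}): φ is true.
  s5 (successors {s4, s5}): φ is true.
For instance, at s3:
  At s3: []p is true, so ~[]p is false.
    At s3: []p requires p at every successor {s0, s1, s2}.
      At s0: p is true.
      At s1: p is true.
      At s2: p is true.
    So []p is true at s3.
Satisfying worlds: {s0, s1, s2, s4, s5}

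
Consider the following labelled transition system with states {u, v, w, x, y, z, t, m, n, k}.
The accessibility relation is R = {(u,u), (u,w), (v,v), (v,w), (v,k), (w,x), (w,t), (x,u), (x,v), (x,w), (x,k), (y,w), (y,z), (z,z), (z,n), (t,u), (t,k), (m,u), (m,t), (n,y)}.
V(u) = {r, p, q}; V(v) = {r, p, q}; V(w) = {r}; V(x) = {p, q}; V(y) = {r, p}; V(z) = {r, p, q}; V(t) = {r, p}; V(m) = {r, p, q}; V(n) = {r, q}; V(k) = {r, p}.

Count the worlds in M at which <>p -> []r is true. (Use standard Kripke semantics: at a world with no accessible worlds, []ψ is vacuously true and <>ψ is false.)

9

Recall that []ψ holds at a world iff ψ holds at every accessible world, and <>ψ holds iff ψ holds at some accessible world.
Let φ = <>p -> []r. Evaluate φ at each world:
  u (successors {u, w}): φ is true.
  v (successors {v, w, k}): φ is true.
  w (successors {x, t}): φ is false.
  x (successors {u, v, w, k}): φ is true.
  y (successors {w, z}): φ is true.
  z (successors {z, n}): φ is true.
  t (successors {u, k}): φ is true.
  m (successors {u, t}): φ is true.
  n (successors {y}): φ is true.
  k (successors ∅): φ is true.
For instance, at w:
  At w: <>p is true, []r is false, so <>p -> []r is false.
    At w: <>p requires p at some successor in {x, t}.
      p holds at x, so <>p is true at w.
    At w: []r requires r at every successor {x, t}.
      r fails at x, so []r is false at w.
Satisfying worlds: {u, v, x, y, z, t, m, n, k}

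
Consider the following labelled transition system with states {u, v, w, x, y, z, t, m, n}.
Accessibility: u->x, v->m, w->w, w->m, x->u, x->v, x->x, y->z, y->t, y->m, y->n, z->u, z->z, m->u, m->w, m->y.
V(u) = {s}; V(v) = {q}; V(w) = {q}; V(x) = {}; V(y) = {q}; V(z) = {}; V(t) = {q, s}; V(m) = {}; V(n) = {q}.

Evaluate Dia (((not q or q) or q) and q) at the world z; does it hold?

No

Recall that Dia ψ holds at a world iff ψ holds at some accessible world.
At z: Dia (((not q or q) or q) and q) requires ((not q or q) or q) and q at some successor in {u, z}.
  At u: ((not q or q) or q) and q is false.
  At z: ((not q or q) or q) and q is false.
So Dia (((not q or q) or q) and q) is false at z.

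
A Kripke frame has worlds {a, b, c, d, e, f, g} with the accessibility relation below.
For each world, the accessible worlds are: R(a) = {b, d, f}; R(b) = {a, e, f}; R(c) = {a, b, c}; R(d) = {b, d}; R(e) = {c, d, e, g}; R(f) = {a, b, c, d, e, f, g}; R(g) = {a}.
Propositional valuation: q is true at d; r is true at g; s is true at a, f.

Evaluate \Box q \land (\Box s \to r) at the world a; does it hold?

No

At a: \Box q is false, \Box s \to r is true, so \Box q \land (\Box s \to r) is false.
  At a: \Box q requires q at every successor {b, d, f}.
    q fails at b, so \Box q is false at a.
  At a: \Box s is false, r is false, so \Box s \to r is true.
    At a: \Box s requires s at every successor {b, d, f}.
      s fails at b, so \Box s is false at a.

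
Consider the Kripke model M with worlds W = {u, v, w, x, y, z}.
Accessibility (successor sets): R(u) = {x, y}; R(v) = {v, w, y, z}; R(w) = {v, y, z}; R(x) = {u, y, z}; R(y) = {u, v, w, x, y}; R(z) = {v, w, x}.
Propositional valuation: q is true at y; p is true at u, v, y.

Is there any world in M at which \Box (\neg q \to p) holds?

No

Let φ = \Box (\neg q \to p). Evaluate φ at each world:
  u (successors {x, y}): φ is false.
  v (successors {v, w, y, z}): φ is false.
  w (successors {v, y, z}): φ is false.
  x (successors {u, y, z}): φ is false.
  y (successors {u, v, w, x, y}): φ is false.
  z (successors {v, w, x}): φ is false.
For instance, at v:
  At v: \Box (\neg q \to p) requires \neg q \to p at every successor {v, w, y, z}.
    \neg q \to p fails at w, so \Box (\neg q \to p) is false at v.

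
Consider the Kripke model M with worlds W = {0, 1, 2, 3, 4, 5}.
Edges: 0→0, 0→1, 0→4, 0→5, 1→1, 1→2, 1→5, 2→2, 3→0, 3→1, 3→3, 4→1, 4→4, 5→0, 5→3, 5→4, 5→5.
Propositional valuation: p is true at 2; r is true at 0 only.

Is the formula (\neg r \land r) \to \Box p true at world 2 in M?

Yes

At 2: \neg r \land r is false, \Box p is true, so (\neg r \land r) \to \Box p is true.
  At 2: \Box p requires p at every successor {2}.
    At 2: p is true.
  So \Box p is true at 2.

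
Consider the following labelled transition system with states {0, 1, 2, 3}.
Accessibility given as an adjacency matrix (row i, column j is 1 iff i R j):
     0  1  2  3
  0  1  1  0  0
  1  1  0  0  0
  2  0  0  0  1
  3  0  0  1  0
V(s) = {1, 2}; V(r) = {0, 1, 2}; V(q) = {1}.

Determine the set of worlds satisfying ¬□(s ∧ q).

Let φ = ¬□(s ∧ q). Evaluate φ at each world:
  0 (successors {0, 1}): φ is true.
  1 (successors {0}): φ is true.
  2 (successors {3}): φ is true.
  3 (successors {2}): φ is true.
For instance, at 0:
  At 0: □(s ∧ q) is false, so ¬□(s ∧ q) is true.
    At 0: □(s ∧ q) requires s ∧ q at every successor {0, 1}.
      s ∧ q fails at 0, so □(s ∧ q) is false at 0.
Satisfying worlds: {0, 1, 2, 3}

0, 1, 2, 3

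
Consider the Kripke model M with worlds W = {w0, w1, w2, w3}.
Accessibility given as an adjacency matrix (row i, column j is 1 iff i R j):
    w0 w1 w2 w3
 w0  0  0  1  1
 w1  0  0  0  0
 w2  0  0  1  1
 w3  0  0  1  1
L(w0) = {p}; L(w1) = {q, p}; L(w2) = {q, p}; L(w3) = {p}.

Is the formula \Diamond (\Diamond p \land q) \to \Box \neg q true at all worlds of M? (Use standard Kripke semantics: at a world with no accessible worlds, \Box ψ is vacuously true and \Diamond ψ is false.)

Recall that \Box ψ holds at a world iff ψ holds at every accessible world, and \Diamond ψ holds iff ψ holds at some accessible world.
Let φ = \Diamond (\Diamond p \land q) \to \Box \neg q. Evaluate φ at each world:
  w0 (successors {w2, w3}): φ is false.
  w1 (successors ∅): φ is true.
  w2 (successors {w2, w3}): φ is false.
  w3 (successors {w2, w3}): φ is false.
Detail at w0 (counterexample):
  At w0: \Diamond (\Diamond p \land q) is true, \Box \neg q is false, so \Diamond (\Diamond p \land q) \to \Box \neg q is false.
    At w0: \Diamond (\Diamond p \land q) requires \Diamond p \land q at some successor in {w2, w3}.
      \Diamond p \land q holds at w2, so \Diamond (\Diamond p \land q) is true at w0.
    At w0: \Box \neg q requires \neg q at every successor {w2, w3}.
      \neg q fails at w2, so \Box \neg q is false at w0.

No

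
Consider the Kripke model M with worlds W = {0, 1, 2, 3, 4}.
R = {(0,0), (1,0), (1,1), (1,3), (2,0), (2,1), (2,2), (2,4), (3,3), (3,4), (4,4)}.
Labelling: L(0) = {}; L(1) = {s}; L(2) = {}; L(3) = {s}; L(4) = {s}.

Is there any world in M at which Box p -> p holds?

Yes

Let φ = Box p -> p. Evaluate φ at each world:
  0 (successors {0}): φ is true.
  1 (successors {0, 1, 3}): φ is true.
  2 (successors {0, 1, 2, 4}): φ is true.
  3 (successors {3, 4}): φ is true.
  4 (successors {4}): φ is true.
Detail at 0 (witness):
  At 0: Box p is false, p is false, so Box p -> p is true.
    At 0: Box p requires p at every successor {0}.
      p fails at 0, so Box p is false at 0.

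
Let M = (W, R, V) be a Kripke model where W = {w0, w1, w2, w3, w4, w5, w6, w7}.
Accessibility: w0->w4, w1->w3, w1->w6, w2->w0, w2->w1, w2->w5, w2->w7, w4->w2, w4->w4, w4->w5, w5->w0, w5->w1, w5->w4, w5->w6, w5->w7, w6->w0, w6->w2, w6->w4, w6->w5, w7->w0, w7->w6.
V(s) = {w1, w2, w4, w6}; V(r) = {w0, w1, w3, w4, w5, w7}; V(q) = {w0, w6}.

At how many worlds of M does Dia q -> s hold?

Let φ = Dia q -> s. Evaluate φ at each world:
  w0 (successors {w4}): φ is true.
  w1 (successors {w3, w6}): φ is true.
  w2 (successors {w0, w1, w5, w7}): φ is true.
  w3 (successors ∅): φ is true.
  w4 (successors {w2, w4, w5}): φ is true.
  w5 (successors {w0, w1, w4, w6, w7}): φ is false.
  w6 (successors {w0, w2, w4, w5}): φ is true.
  w7 (successors {w0, w6}): φ is false.
For instance, at w2:
  At w2: Dia q is true, s is true, so Dia q -> s is true.
    At w2: Dia q requires q at some successor in {w0, w1, w5, w7}.
      q holds at w0, so Dia q is true at w2.
Satisfying worlds: {w0, w1, w2, w3, w4, w6}

6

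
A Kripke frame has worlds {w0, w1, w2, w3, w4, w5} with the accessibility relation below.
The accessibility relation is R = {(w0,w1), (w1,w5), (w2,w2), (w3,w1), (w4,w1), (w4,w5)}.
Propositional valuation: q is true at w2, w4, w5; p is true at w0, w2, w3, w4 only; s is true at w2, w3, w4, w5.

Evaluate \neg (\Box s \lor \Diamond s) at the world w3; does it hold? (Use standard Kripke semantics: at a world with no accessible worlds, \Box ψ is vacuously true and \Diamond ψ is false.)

Yes

At w3: \Box s \lor \Diamond s is false, so \neg (\Box s \lor \Diamond s) is true.
  At w3: \Box s is false, \Diamond s is false, so \Box s \lor \Diamond s is false.
    At w3: \Box s requires s at every successor {w1}.
      s fails at w1, so \Box s is false at w3.
    At w3: \Diamond s requires s at some successor in {w1}.
      At w1: s is false.
    So \Diamond s is false at w3.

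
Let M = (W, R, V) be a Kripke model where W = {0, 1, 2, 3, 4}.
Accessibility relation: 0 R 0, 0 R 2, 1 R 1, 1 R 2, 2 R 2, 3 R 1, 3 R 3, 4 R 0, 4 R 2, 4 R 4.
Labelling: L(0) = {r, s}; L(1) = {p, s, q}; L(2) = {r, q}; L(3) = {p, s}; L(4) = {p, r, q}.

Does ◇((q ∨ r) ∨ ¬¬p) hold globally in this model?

Let φ = ◇((q ∨ r) ∨ ¬¬p). Evaluate φ at each world:
  0 (successors {0, 2}): φ is true.
  1 (successors {1, 2}): φ is true.
  2 (successors {2}): φ is true.
  3 (successors {1, 3}): φ is true.
  4 (successors {0, 2, 4}): φ is true.
For instance, at 2:
  At 2: ◇((q ∨ r) ∨ ¬¬p) requires (q ∨ r) ∨ ¬¬p at some successor in {2}.
    (q ∨ r) ∨ ¬¬p holds at 2, so ◇((q ∨ r) ∨ ¬¬p) is true at 2.

Yes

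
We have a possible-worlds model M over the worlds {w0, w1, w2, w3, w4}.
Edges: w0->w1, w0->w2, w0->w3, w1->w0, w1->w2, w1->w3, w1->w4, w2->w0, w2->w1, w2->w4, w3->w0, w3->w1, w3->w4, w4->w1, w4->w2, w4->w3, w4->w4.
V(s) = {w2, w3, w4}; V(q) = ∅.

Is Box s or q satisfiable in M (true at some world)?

Let φ = Box s or q. Evaluate φ at each world:
  w0 (successors {w1, w2, w3}): φ is false.
  w1 (successors {w0, w2, w3, w4}): φ is false.
  w2 (successors {w0, w1, w4}): φ is false.
  w3 (successors {w0, w1, w4}): φ is false.
  w4 (successors {w1, w2, w3, w4}): φ is false.
For instance, at w2:
  At w2: Box s is false, q is false, so Box s or q is false.
    At w2: Box s requires s at every successor {w0, w1, w4}.
      s fails at w0, so Box s is false at w2.

No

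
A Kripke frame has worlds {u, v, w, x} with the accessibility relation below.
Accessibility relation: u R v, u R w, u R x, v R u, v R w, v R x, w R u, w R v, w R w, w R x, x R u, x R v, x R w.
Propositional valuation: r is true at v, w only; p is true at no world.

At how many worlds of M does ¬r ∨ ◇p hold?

Let φ = ¬r ∨ ◇p. Evaluate φ at each world:
  u (successors {v, w, x}): φ is true.
  v (successors {u, w, x}): φ is false.
  w (successors {u, v, w, x}): φ is false.
  x (successors {u, v, w}): φ is true.
For instance, at w:
  At w: ¬r is false, ◇p is false, so ¬r ∨ ◇p is false.
    At w: ◇p requires p at some successor in {u, v, w, x}.
      At u: p is false.
      At v: p is false.
      At w: p is false.
      At x: p is false.
    So ◇p is false at w.
Satisfying worlds: {u, x}

2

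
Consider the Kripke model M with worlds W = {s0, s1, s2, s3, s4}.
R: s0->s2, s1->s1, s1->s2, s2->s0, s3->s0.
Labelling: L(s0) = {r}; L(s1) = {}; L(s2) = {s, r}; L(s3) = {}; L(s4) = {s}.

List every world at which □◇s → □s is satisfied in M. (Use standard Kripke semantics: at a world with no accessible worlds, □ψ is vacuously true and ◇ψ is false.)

Let φ = □◇s → □s. Evaluate φ at each world:
  s0 (successors {s2}): φ is true.
  s1 (successors {s1, s2}): φ is true.
  s2 (successors {s0}): φ is false.
  s3 (successors {s0}): φ is false.
  s4 (successors ∅): φ is true.
For instance, at s3:
  At s3: □◇s is true, □s is false, so □◇s → □s is false.
    At s3: □◇s requires ◇s at every successor {s0}.
      At s0: ◇s is true.
    So □◇s is true at s3.
    At s3: □s requires s at every successor {s0}.
      s fails at s0, so □s is false at s3.
Satisfying worlds: {s0, s1, s4}

s0, s1, s4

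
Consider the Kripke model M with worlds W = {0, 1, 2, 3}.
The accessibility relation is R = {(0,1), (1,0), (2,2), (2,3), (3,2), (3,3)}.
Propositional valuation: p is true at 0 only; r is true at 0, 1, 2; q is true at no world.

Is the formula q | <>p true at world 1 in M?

At 1: q is false, <>p is true, so q | <>p is true.
  At 1: <>p requires p at some successor in {0}.
    p holds at 0, so <>p is true at 1.

Yes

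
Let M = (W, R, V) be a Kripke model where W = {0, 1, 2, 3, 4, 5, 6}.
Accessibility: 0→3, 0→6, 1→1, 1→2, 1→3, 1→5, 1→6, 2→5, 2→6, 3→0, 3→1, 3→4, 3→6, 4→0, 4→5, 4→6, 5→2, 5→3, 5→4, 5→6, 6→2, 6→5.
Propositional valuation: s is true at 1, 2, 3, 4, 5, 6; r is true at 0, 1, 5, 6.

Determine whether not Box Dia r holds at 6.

At 6: Box Dia r is true, so not Box Dia r is false.
  At 6: Box Dia r requires Dia r at every successor {2, 5}.
      At 2: Dia r requires r at some successor in {5, 6}.
        r holds at 5, so Dia r is true at 2.
      At 5: Dia r requires r at some successor in {2, 3, 4, 6}.
        r holds at 6, so Dia r is true at 5.
  So Box Dia r is true at 6.

No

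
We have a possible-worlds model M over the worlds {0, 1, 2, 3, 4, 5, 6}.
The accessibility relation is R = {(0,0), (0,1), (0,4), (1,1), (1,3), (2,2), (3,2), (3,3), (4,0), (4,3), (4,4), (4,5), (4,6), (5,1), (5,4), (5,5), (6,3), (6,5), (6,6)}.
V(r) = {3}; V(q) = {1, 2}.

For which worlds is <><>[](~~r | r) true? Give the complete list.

none

Recall that []ψ holds at a world iff ψ holds at every accessible world, and <>ψ holds iff ψ holds at some accessible world.
Let φ = <><>[](~~r | r). Evaluate φ at each world:
  0 (successors {0, 1, 4}): φ is false.
  1 (successors {1, 3}): φ is false.
  2 (successors {2}): φ is false.
  3 (successors {2, 3}): φ is false.
  4 (successors {0, 3, 4, 5, 6}): φ is false.
  5 (successors {1, 4, 5}): φ is false.
  6 (successors {3, 5, 6}): φ is false.
For instance, at 5:
  At 5: <><>[](~~r | r) requires <>[](~~r | r) at some successor in {1, 4, 5}.
    At 1: <>[](~~r | r) is false.
    At 4: <>[](~~r | r) is false.
    At 5: <>[](~~r | r) is false.
  So <><>[](~~r | r) is false at 5.
Satisfying worlds: none.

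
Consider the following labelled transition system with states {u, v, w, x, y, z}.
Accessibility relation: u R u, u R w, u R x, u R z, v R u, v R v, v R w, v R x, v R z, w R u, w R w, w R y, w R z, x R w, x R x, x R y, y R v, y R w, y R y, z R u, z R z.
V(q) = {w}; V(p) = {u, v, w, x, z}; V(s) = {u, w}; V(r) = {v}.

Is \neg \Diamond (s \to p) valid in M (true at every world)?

No

Let φ = \neg \Diamond (s \to p). Evaluate φ at each world:
  u (successors {u, w, x, z}): φ is false.
  v (successors {u, v, w, x, z}): φ is false.
  w (successors {u, w, y, z}): φ is false.
  x (successors {w, x, y}): φ is false.
  y (successors {v, w, y}): φ is false.
  z (successors {u, z}): φ is false.
Detail at u (counterexample):
  At u: \Diamond (s \to p) is true, so \neg \Diamond (s \to p) is false.
    At u: \Diamond (s \to p) requires s \to p at some successor in {u, w, x, z}.
      s \to p holds at u, so \Diamond (s \to p) is true at u.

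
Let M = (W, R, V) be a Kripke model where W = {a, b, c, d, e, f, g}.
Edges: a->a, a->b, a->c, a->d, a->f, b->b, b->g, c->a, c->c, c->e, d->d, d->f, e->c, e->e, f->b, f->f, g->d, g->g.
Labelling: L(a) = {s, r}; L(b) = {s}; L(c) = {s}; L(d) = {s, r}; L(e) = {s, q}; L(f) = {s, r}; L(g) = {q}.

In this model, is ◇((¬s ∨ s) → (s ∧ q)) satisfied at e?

At e: ◇((¬s ∨ s) → (s ∧ q)) requires (¬s ∨ s) → (s ∧ q) at some successor in {c, e}.
  (¬s ∨ s) → (s ∧ q) holds at e, so ◇((¬s ∨ s) → (s ∧ q)) is true at e.

Yes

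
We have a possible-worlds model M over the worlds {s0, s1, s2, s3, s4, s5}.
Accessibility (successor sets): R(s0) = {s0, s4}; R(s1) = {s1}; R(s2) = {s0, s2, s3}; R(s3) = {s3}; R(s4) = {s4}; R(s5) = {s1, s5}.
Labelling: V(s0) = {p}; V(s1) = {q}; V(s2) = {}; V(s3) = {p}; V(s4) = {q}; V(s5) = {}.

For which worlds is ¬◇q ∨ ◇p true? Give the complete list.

Let φ = ¬◇q ∨ ◇p. Evaluate φ at each world:
  s0 (successors {s0, s4}): φ is true.
  s1 (successors {s1}): φ is false.
  s2 (successors {s0, s2, s3}): φ is true.
  s3 (successors {s3}): φ is true.
  s4 (successors {s4}): φ is false.
  s5 (successors {s1, s5}): φ is false.
For instance, at s3:
  At s3: ¬◇q is true, ◇p is true, so ¬◇q ∨ ◇p is true.
    At s3: ◇q is false, so ¬◇q is true.
      At s3: ◇q requires q at some successor in {s3}.
        At s3: q is false.
      So ◇q is false at s3.
    At s3: ◇p requires p at some successor in {s3}.
      p holds at s3, so ◇p is true at s3.
Satisfying worlds: {s0, s2, s3}

s0, s2, s3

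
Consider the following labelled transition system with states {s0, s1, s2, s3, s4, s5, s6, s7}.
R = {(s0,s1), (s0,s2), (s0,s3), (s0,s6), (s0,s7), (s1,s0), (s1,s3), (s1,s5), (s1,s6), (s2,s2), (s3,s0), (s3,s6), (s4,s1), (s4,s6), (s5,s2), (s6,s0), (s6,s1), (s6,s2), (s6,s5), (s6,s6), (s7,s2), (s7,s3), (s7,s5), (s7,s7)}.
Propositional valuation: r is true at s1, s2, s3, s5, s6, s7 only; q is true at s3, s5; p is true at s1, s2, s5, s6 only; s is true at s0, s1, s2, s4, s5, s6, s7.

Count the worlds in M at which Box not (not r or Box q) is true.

5

Let φ = Box not (not r or Box q). Evaluate φ at each world:
  s0 (successors {s1, s2, s3, s6, s7}): φ is true.
  s1 (successors {s0, s3, s5, s6}): φ is false.
  s2 (successors {s2}): φ is true.
  s3 (successors {s0, s6}): φ is false.
  s4 (successors {s1, s6}): φ is true.
  s5 (successors {s2}): φ is true.
  s6 (successors {s0, s1, s2, s5, s6}): φ is false.
  s7 (successors {s2, s3, s5, s7}): φ is true.
For instance, at s4:
  At s4: Box not (not r or Box q) requires not (not r or Box q) at every successor {s1, s6}.
      At s1: not r or Box q is false, so not (not r or Box q) is true.
      At s6: not r or Box q is false, so not (not r or Box q) is true.
  So Box not (not r or Box q) is true at s4.
Satisfying worlds: {s0, s2, s4, s5, s7}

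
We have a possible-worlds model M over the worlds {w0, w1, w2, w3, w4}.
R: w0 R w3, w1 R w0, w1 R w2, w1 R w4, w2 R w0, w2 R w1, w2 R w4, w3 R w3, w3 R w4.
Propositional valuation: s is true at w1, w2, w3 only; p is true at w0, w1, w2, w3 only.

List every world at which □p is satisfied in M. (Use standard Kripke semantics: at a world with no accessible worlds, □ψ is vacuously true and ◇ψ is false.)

Let φ = □p. Evaluate φ at each world:
  w0 (successors {w3}): φ is true.
  w1 (successors {w0, w2, w4}): φ is false.
  w2 (successors {w0, w1, w4}): φ is false.
  w3 (successors {w3, w4}): φ is false.
  w4 (successors ∅): φ is true.
For instance, at w3:
  At w3: □p requires p at every successor {w3, w4}.
    p fails at w4, so □p is false at w3.
Satisfying worlds: {w0, w4}

w0, w4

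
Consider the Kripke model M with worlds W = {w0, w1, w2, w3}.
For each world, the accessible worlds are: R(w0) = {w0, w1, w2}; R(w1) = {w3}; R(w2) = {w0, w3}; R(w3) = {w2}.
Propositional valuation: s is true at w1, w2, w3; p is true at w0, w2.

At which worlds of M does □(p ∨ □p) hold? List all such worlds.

Let φ = □(p ∨ □p). Evaluate φ at each world:
  w0 (successors {w0, w1, w2}): φ is false.
  w1 (successors {w3}): φ is true.
  w2 (successors {w0, w3}): φ is true.
  w3 (successors {w2}): φ is true.
For instance, at w2:
  At w2: □(p ∨ □p) requires p ∨ □p at every successor {w0, w3}.
      At w0: p is true, □p is false, so p ∨ □p is true.
      At w3: p is false, □p is true, so p ∨ □p is true.
  So □(p ∨ □p) is true at w2.
Satisfying worlds: {w1, w2, w3}

w1, w2, w3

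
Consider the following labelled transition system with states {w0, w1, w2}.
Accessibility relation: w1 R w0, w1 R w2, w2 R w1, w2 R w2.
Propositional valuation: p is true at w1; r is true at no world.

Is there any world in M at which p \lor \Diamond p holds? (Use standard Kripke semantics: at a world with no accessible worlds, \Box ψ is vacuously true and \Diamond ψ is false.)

Let φ = p \lor \Diamond p. Evaluate φ at each world:
  w0 (successors ∅): φ is false.
  w1 (successors {w0, w2}): φ is true.
  w2 (successors {w1, w2}): φ is true.
Detail at w1 (witness):
  At w1: p is true, \Diamond p is false, so p \lor \Diamond p is true.
    At w1: \Diamond p requires p at some successor in {w0, w2}.
      At w0: p is false.
      At w2: p is false.
    So \Diamond p is false at w1.

Yes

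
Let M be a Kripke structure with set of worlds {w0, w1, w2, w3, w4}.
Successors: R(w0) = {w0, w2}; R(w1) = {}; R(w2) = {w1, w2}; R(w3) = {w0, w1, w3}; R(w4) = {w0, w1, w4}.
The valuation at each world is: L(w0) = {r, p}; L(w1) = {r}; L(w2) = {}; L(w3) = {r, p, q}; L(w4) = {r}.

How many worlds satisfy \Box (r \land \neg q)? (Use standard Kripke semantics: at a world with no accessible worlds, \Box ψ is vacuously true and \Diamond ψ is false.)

2

Let φ = \Box (r \land \neg q). Evaluate φ at each world:
  w0 (successors {w0, w2}): φ is false.
  w1 (successors ∅): φ is true.
  w2 (successors {w1, w2}): φ is false.
  w3 (successors {w0, w1, w3}): φ is false.
  w4 (successors {w0, w1, w4}): φ is true.
For instance, at w3:
  At w3: \Box (r \land \neg q) requires r \land \neg q at every successor {w0, w1, w3}.
    r \land \neg q fails at w3, so \Box (r \land \neg q) is false at w3.
Satisfying worlds: {w1, w4}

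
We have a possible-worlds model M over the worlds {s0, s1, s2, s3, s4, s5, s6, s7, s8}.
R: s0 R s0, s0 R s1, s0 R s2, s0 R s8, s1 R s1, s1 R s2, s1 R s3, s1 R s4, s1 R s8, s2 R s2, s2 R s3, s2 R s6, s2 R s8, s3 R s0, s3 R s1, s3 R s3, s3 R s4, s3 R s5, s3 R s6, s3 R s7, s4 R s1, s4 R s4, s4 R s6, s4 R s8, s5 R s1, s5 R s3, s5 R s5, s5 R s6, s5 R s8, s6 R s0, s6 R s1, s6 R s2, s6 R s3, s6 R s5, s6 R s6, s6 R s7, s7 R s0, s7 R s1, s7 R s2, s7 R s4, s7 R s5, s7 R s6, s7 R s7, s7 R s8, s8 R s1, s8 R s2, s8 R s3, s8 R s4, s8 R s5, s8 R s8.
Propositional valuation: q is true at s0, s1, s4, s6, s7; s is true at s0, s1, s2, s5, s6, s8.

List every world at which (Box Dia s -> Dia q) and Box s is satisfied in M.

Recall that Box ψ holds at a world iff ψ holds at every accessible world, and Dia ψ holds iff ψ holds at some accessible world.
Let φ = (Box Dia s -> Dia q) and Box s. Evaluate φ at each world:
  s0 (successors {s0, s1, s2, s8}): φ is true.
  s1 (successors {s1, s2, s3, s4, s8}): φ is false.
  s2 (successors {s2, s3, s6, s8}): φ is false.
  s3 (successors {s0, s1, s3, s4, s5, s6, s7}): φ is false.
  s4 (successors {s1, s4, s6, s8}): φ is false.
  s5 (successors {s1, s3, s5, s6, s8}): φ is false.
  s6 (successors {s0, s1, s2, s3, s5, s6, s7}): φ is false.
  s7 (successors {s0, s1, s2, s4, s5, s6, s7, s8}): φ is false.
  s8 (successors {s1, s2, s3, s4, s5, s8}): φ is false.
For instance, at s6:
  At s6: Box Dia s -> Dia q is true, Box s is false, so (Box Dia s -> Dia q) and Box s is false.
    At s6: Box Dia s is true, Dia q is true, so Box Dia s -> Dia q is true.
      At s6: Box Dia s requires Dia s at every successor {s0, s1, s2, s3, s5, s6, s7}.
        At s0: Dia s is true.
        At s1: Dia s is true.
        At s2: Dia s is true.
        At s3: Dia s is true.
        At s5: Dia s is true.
        At s6: Dia s is true.
        At s7: Dia s is true.
      So Box Dia s is true at s6.
      At s6: Dia q requires q at some successor in {s0, s1, s2, s3, s5, s6, s7}.
        q holds at s0, so Dia q is true at s6.
    At s6: Box s requires s at every successor {s0, s1, s2, s3, s5, s6, s7}.
      s fails at s3, so Box s is false at s6.
Satisfying worlds: {s0}

s0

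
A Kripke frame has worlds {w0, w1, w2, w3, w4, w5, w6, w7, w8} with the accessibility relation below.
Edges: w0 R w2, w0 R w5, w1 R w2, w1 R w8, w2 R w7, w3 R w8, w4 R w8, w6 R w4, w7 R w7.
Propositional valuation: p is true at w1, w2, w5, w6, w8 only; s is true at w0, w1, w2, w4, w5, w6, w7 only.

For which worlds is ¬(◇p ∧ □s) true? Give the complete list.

w1, w2, w3, w4, w5, w6, w7, w8

Let φ = ¬(◇p ∧ □s). Evaluate φ at each world:
  w0 (successors {w2, w5}): φ is false.
  w1 (successors {w2, w8}): φ is true.
  w2 (successors {w7}): φ is true.
  w3 (successors {w8}): φ is true.
  w4 (successors {w8}): φ is true.
  w5 (successors ∅): φ is true.
  w6 (successors {w4}): φ is true.
  w7 (successors {w7}): φ is true.
  w8 (successors ∅): φ is true.
For instance, at w1:
  At w1: ◇p ∧ □s is false, so ¬(◇p ∧ □s) is true.
    At w1: ◇p is true, □s is false, so ◇p ∧ □s is false.
      At w1: ◇p requires p at some successor in {w2, w8}.
        p holds at w2, so ◇p is true at w1.
      At w1: □s requires s at every successor {w2, w8}.
        s fails at w8, so □s is false at w1.
Satisfying worlds: {w1, w2, w3, w4, w5, w6, w7, w8}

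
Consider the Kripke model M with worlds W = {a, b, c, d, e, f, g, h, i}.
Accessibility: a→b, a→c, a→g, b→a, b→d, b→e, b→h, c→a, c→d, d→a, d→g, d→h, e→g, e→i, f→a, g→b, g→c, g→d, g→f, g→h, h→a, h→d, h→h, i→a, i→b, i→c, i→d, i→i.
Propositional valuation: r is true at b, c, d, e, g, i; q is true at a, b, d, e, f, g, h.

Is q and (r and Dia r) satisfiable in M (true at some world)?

Yes

Let φ = q and (r and Dia r). Evaluate φ at each world:
  a (successors {b, c, g}): φ is false.
  b (successors {a, d, e, h}): φ is true.
  c (successors {a, d}): φ is false.
  d (successors {a, g, h}): φ is true.
  e (successors {g, i}): φ is true.
  f (successors {a}): φ is false.
  g (successors {b, c, d, f, h}): φ is true.
  h (successors {a, d, h}): φ is false.
  i (successors {a, b, c, d, i}): φ is false.
Detail at b (witness):
  At b: q is true, r and Dia r is true, so q and (r and Dia r) is true.
    At b: r is true, Dia r is true, so r and Dia r is true.
      At b: Dia r requires r at some successor in {a, d, e, h}.
        r holds at d, so Dia r is true at b.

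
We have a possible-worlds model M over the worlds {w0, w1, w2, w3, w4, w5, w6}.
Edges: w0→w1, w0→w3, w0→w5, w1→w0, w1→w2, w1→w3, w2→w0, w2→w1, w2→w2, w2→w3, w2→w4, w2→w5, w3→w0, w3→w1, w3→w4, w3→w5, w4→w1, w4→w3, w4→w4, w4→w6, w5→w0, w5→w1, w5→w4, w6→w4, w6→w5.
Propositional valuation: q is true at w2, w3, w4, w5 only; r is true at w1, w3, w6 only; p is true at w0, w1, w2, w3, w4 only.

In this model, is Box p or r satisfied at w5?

Yes

At w5: Box p is true, r is false, so Box p or r is true.
  At w5: Box p requires p at every successor {w0, w1, w4}.
    At w0: p is true.
    At w1: p is true.
    At w4: p is true.
  So Box p is true at w5.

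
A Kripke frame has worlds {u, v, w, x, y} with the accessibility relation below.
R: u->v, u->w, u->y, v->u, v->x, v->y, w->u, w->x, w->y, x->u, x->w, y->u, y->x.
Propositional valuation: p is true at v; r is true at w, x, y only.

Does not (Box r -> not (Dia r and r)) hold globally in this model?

No

Recall that Box ψ holds at a world iff ψ holds at every accessible world, and Dia ψ holds iff ψ holds at some accessible world.
Let φ = not (Box r -> not (Dia r and r)). Evaluate φ at each world:
  u (successors {v, w, y}): φ is false.
  v (successors {u, x, y}): φ is false.
  w (successors {u, x, y}): φ is false.
  x (successors {u, w}): φ is false.
  y (successors {u, x}): φ is false.
Detail at u (counterexample):
  At u: Box r -> not (Dia r and r) is true, so not (Box r -> not (Dia r and r)) is false.
    At u: Box r is false, not (Dia r and r) is true, so Box r -> not (Dia r and r) is true.
      At u: Box r requires r at every successor {v, w, y}.
        r fails at v, so Box r is false at u.
      At u: Dia r and r is false, so not (Dia r and r) is true.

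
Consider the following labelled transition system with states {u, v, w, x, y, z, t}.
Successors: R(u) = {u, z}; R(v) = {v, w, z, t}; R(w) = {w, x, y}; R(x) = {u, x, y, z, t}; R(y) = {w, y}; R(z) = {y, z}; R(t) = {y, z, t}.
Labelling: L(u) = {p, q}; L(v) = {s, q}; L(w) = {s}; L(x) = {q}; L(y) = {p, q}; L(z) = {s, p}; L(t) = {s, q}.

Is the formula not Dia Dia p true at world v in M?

No

At v: Dia Dia p is true, so not Dia Dia p is false.
  At v: Dia Dia p requires Dia p at some successor in {v, w, z, t}.
    Dia p holds at v, so Dia Dia p is true at v.
      At v: Dia p requires p at some successor in {v, w, z, t}.
        p holds at z, so Dia p is true at v.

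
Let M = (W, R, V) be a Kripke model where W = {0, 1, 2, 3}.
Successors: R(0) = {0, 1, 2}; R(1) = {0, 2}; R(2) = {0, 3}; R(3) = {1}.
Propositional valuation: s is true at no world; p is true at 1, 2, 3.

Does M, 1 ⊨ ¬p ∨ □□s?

No

At 1: ¬p is false, □□s is false, so ¬p ∨ □□s is false.
  At 1: □□s requires □s at every successor {0, 2}.
    □s fails at 0, so □□s is false at 1.
      At 0: □s requires s at every successor {0, 1, 2}.
        s fails at 0, so □s is false at 0.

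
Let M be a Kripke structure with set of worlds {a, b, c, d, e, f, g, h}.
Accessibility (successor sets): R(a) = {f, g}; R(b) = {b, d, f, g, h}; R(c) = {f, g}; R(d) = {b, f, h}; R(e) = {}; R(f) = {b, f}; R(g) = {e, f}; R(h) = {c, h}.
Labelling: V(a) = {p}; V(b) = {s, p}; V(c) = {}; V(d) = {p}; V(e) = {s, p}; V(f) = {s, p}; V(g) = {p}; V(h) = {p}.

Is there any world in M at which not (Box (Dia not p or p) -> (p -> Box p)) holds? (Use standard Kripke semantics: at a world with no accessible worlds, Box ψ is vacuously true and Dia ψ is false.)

Let φ = not (Box (Dia not p or p) -> (p -> Box p)). Evaluate φ at each world:
  a (successors {f, g}): φ is false.
  b (successors {b, d, f, g, h}): φ is false.
  c (successors {f, g}): φ is false.
  d (successors {b, f, h}): φ is false.
  e (successors ∅): φ is false.
  f (successors {b, f}): φ is false.
  g (successors {e, f}): φ is false.
  h (successors {c, h}): φ is false.
For instance, at h:
  At h: Box (Dia not p or p) -> (p -> Box p) is true, so not (Box (Dia not p or p) -> (p -> Box p)) is false.
    At h: Box (Dia not p or p) is false, p -> Box p is false, so Box (Dia not p or p) -> (p -> Box p) is true.
      At h: Box (Dia not p or p) requires Dia not p or p at every successor {c, h}.
        Dia not p or p fails at c, so Box (Dia not p or p) is false at h.
      At h: p is true, Box p is false, so p -> Box p is false.

No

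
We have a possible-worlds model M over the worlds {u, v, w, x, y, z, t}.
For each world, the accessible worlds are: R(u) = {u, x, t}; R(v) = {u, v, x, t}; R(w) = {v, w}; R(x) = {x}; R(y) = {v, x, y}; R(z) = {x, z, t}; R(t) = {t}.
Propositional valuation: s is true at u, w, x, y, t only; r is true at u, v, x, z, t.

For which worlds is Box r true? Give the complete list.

u, v, x, z, t

Let φ = Box r. Evaluate φ at each world:
  u (successors {u, x, t}): φ is true.
  v (successors {u, v, x, t}): φ is true.
  w (successors {v, w}): φ is false.
  x (successors {x}): φ is true.
  y (successors {v, x, y}): φ is false.
  z (successors {x, z, t}): φ is true.
  t (successors {t}): φ is true.
For instance, at v:
  At v: Box r requires r at every successor {u, v, x, t}.
    At u: r is true.
    At v: r is true.
    At x: r is true.
    At t: r is true.
  So Box r is true at v.
Satisfying worlds: {u, v, x, z, t}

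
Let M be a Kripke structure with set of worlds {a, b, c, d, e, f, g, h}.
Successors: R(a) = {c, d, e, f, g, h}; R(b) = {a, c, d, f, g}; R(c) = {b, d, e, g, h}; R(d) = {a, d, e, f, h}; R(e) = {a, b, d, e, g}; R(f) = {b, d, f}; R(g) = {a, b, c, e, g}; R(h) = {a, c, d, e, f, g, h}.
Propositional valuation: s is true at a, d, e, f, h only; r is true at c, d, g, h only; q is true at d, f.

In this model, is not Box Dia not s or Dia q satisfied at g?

At g: not Box Dia not s is false, Dia q is false, so not Box Dia not s or Dia q is false.
  At g: Box Dia not s is true, so not Box Dia not s is false.
    At g: Box Dia not s requires Dia not s at every successor {a, b, c, e, g}.
      At a: Dia not s is true.
      At b: Dia not s is true.
      At c: Dia not s is true.
      At e: Dia not s is true.
      At g: Dia not s is true.
    So Box Dia not s is true at g.
  At g: Dia q requires q at some successor in {a, b, c, e, g}.
    At a: q is false.
    At b: q is false.
    At c: q is false.
    At e: q is false.
    At g: q is false.
  So Dia q is false at g.

No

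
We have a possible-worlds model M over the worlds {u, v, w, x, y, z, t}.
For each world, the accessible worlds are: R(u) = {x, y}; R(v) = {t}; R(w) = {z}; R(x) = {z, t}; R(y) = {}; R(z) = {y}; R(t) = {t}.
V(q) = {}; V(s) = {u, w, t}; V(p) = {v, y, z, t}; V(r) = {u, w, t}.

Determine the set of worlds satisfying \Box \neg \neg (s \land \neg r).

Recall that \Box ψ holds at a world iff ψ holds at every accessible world, and \Diamond ψ holds iff ψ holds at some accessible world.
Let φ = \Box \neg \neg (s \land \neg r). Evaluate φ at each world:
  u (successors {x, y}): φ is false.
  v (successors {t}): φ is false.
  w (successors {z}): φ is false.
  x (successors {z, t}): φ is false.
  y (successors ∅): φ is true.
  z (successors {y}): φ is false.
  t (successors {t}): φ is false.
For instance, at v:
  At v: \Box \neg \neg (s \land \neg r) requires \neg \neg (s \land \neg r) at every successor {t}.
    \neg \neg (s \land \neg r) fails at t, so \Box \neg \neg (s \land \neg r) is false at v.
Satisfying worlds: {y}

y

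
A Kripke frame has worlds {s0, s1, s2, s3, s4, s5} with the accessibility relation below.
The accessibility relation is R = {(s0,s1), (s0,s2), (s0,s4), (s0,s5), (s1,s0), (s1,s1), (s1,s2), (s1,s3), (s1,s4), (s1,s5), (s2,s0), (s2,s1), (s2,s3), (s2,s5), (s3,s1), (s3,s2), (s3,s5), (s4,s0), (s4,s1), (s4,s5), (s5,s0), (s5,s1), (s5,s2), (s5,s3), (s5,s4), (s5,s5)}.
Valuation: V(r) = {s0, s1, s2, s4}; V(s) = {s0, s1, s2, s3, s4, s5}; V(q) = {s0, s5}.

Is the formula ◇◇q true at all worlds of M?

Yes

Let φ = ◇◇q. Evaluate φ at each world:
  s0 (successors {s1, s2, s4, s5}): φ is true.
  s1 (successors {s0, s1, s2, s3, s4, s5}): φ is true.
  s2 (successors {s0, s1, s3, s5}): φ is true.
  s3 (successors {s1, s2, s5}): φ is true.
  s4 (successors {s0, s1, s5}): φ is true.
  s5 (successors {s0, s1, s2, s3, s4, s5}): φ is true.
For instance, at s3:
  At s3: ◇◇q requires ◇q at some successor in {s1, s2, s5}.
    ◇q holds at s1, so ◇◇q is true at s3.
      At s1: ◇q requires q at some successor in {s0, s1, s2, s3, s4, s5}.
        q holds at s0, so ◇q is true at s1.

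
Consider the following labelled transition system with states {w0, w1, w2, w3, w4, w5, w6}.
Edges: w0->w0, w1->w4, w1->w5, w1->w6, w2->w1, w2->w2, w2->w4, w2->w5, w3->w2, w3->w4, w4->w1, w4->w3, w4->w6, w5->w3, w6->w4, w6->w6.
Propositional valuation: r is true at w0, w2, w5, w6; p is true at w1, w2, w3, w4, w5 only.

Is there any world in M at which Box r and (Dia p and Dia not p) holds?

Let φ = Box r and (Dia p and Dia not p). Evaluate φ at each world:
  w0 (successors {w0}): φ is false.
  w1 (successors {w4, w5, w6}): φ is false.
  w2 (successors {w1, w2, w4, w5}): φ is false.
  w3 (successors {w2, w4}): φ is false.
  w4 (successors {w1, w3, w6}): φ is false.
  w5 (successors {w3}): φ is false.
  w6 (successors {w4, w6}): φ is false.
For instance, at w2:
  At w2: Box r is false, Dia p and Dia not p is false, so Box r and (Dia p and Dia not p) is false.
    At w2: Box r requires r at every successor {w1, w2, w4, w5}.
      r fails at w1, so Box r is false at w2.
    At w2: Dia p is true, Dia not p is false, so Dia p and Dia not p is false.
      At w2: Dia p requires p at some successor in {w1, w2, w4, w5}.
        p holds at w1, so Dia p is true at w2.
      At w2: Dia not p requires not p at some successor in {w1, w2, w4, w5}.
        At w1: not p is false.
        At w2: not p is false.
        At w4: not p is false.
        At w5: not p is false.
      So Dia not p is false at w2.

No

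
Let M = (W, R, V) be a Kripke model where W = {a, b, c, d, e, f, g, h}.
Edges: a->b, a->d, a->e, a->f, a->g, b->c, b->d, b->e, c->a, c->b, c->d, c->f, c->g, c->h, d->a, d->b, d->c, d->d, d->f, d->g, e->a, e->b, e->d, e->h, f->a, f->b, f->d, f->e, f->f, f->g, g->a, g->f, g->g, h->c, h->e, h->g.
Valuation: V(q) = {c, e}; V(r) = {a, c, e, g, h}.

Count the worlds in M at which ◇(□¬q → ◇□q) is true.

7

Let φ = ◇(□¬q → ◇□q). Evaluate φ at each world:
  a (successors {b, d, e, f, g}): φ is true.
  b (successors {c, d, e}): φ is true.
  c (successors {a, b, d, f, g, h}): φ is true.
  d (successors {a, b, c, d, f, g}): φ is true.
  e (successors {a, b, d, h}): φ is true.
  f (successors {a, b, d, e, f, g}): φ is true.
  g (successors {a, f, g}): φ is true.
  h (successors {c, e, g}): φ is false.
For instance, at f:
  At f: ◇(□¬q → ◇□q) requires □¬q → ◇□q at some successor in {a, b, d, e, f, g}.
    □¬q → ◇□q holds at a, so ◇(□¬q → ◇□q) is true at f.
      At a: □¬q is false, ◇□q is false, so □¬q → ◇□q is true.
Satisfying worlds: {a, b, c, d, e, f, g}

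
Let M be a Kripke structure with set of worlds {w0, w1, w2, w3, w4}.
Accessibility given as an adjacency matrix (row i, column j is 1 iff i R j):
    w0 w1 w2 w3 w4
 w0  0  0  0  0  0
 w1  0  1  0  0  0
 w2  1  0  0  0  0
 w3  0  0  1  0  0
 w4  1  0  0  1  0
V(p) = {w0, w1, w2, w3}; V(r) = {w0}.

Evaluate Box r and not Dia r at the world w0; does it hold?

At w0: Box r is true, not Dia r is true, so Box r and not Dia r is true.
  At w0: no accessible worlds, so Box r holds vacuously.
  At w0: Dia r is false, so not Dia r is true.
    At w0: no accessible worlds, so Dia r is false.

Yes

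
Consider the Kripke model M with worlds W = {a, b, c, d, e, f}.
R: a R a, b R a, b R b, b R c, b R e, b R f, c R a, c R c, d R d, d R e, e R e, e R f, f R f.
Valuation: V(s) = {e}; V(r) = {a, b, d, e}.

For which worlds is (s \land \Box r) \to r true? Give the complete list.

a, b, c, d, e, f

Recall that \Box ψ holds at a world iff ψ holds at every accessible world, and \Diamond ψ holds iff ψ holds at some accessible world.
Let φ = (s \land \Box r) \to r. Evaluate φ at each world:
  a (successors {a}): φ is true.
  b (successors {a, b, c, e, f}): φ is true.
  c (successors {a, c}): φ is true.
  d (successors {d, e}): φ is true.
  e (successors {e, f}): φ is true.
  f (successors {f}): φ is true.
For instance, at f:
  At f: s \land \Box r is false, r is false, so (s \land \Box r) \to r is true.
    At f: s is false, \Box r is false, so s \land \Box r is false.
      At f: \Box r requires r at every successor {f}.
        r fails at f, so \Box r is false at f.
Satisfying worlds: {a, b, c, d, e, f}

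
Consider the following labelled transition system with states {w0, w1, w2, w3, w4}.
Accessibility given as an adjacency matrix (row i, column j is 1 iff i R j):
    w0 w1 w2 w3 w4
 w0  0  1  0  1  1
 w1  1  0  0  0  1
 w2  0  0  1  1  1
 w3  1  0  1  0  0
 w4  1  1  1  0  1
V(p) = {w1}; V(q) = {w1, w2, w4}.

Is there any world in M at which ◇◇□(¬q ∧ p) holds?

Let φ = ◇◇□(¬q ∧ p). Evaluate φ at each world:
  w0 (successors {w1, w3, w4}): φ is false.
  w1 (successors {w0, w4}): φ is false.
  w2 (successors {w2, w3, w4}): φ is false.
  w3 (successors {w0, w2}): φ is false.
  w4 (successors {w0, w1, w2, w4}): φ is false.
For instance, at w4:
  At w4: ◇◇□(¬q ∧ p) requires ◇□(¬q ∧ p) at some successor in {w0, w1, w2, w4}.
    At w0: ◇□(¬q ∧ p) is false.
    At w1: ◇□(¬q ∧ p) is false.
    At w2: ◇□(¬q ∧ p) is false.
    At w4: ◇□(¬q ∧ p) is false.
  So ◇◇□(¬q ∧ p) is false at w4.

No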